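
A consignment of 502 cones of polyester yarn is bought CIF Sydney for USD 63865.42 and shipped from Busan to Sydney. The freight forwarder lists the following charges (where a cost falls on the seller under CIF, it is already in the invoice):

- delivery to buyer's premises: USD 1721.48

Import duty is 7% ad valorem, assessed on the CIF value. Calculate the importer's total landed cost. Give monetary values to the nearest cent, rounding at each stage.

Total landed cost: USD 70057.48

CIF: the seller pays costs through ocean freight and marine insurance to the destination port.
The CIF price already equals the CIF value: 63865.42
Import duty = 63865.42 × 7% = 4470.58
Buyer bears: delivery 1721.48 + duty 4470.58 = 6192.06
Landed cost = invoice 63865.42 + 6192.06 = 70057.48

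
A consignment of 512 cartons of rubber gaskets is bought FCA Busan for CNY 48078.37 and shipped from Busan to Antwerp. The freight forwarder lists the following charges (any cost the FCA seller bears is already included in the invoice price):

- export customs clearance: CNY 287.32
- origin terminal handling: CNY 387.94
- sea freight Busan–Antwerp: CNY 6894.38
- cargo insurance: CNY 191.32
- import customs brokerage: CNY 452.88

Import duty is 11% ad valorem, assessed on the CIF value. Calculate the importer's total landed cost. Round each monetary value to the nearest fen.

Total landed cost: CNY 62115.61

FCA: the seller delivers export-cleared goods to the carrier; the buyer bears costs from that point.
Already in the invoice (seller's account under FCA): export clearance — exclude.
CIF value = FCA price + origin terminal + freight + insurance = 48078.37 + 387.94 + 6894.38 + 191.32 = 55552.01
Import duty = 55552.01 × 11% = 6110.72
Buyer bears: origin terminal 387.94 + freight 6894.38 + insurance 191.32 + brokerage 452.88 + duty 6110.72 = 14037.24
Landed cost = invoice 48078.37 + 14037.24 = 62115.61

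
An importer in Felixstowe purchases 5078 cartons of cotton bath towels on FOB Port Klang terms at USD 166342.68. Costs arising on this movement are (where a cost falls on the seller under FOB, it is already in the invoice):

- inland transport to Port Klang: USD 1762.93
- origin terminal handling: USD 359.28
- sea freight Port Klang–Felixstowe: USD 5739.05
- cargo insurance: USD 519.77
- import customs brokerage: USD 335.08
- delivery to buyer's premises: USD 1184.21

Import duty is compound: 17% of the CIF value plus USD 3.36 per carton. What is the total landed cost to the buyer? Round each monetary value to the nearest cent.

Total landed cost: USD 220525.13

FOB: the seller bears costs until goods are on board at the origin port; the buyer bears freight, insurance and all costs thereafter.
Already in the invoice (seller's account under FOB): inland to port, origin terminal — exclude.
CIF value = FOB price + freight + insurance = 166342.68 + 5739.05 + 519.77 = 172601.50
Ad valorem component: 172601.50 × 17% = 29342.26
Specific component: 5078 × 3.36 = 17062.08
Import duty = 29342.26 + 17062.08 = 46404.34
Buyer bears: freight 5739.05 + insurance 519.77 + brokerage 335.08 + delivery 1184.21 + duty 46404.34 = 54182.45
Landed cost = invoice 166342.68 + 54182.45 = 220525.13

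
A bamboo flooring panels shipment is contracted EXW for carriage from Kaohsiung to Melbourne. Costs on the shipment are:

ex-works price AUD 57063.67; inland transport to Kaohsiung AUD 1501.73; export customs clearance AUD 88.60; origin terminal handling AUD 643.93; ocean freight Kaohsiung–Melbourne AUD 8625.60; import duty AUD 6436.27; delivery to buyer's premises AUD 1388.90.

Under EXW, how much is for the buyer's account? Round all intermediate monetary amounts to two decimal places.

Buyer's account: AUD 18685.03

EXW: the seller makes goods available at their premises; the buyer bears all onward costs.
Seller's account: goods 57063.67 = 57063.67
Buyer's account: inland to port 1501.73 + export clearance 88.60 + origin terminal 643.93 + freight 8625.60 + duty 6436.27 + delivery 1388.90 = 18685.03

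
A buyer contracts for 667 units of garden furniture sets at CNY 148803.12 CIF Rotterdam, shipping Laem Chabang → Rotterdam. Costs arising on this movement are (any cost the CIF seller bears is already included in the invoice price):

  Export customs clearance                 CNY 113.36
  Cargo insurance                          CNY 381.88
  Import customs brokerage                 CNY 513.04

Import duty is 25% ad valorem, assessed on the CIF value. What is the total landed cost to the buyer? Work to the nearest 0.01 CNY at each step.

Total landed cost: CNY 186516.94

CIF: the seller pays costs through ocean freight and marine insurance to the destination port.
Already in the invoice (seller's account under CIF): export clearance, insurance — exclude.
The CIF price already equals the CIF value: 148803.12
Import duty = 148803.12 × 25% = 37200.78
Buyer bears: brokerage 513.04 + duty 37200.78 = 37713.82
Landed cost = invoice 148803.12 + 37713.82 = 186516.94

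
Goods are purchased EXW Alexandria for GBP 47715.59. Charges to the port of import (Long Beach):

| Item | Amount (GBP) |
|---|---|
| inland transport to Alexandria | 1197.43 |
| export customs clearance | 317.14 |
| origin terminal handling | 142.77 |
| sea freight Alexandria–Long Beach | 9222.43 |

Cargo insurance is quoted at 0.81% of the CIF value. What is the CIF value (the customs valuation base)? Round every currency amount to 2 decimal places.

CIF value: GBP 59073.86

Let C be the CIF value. C = EXW price + pre-shipment costs + freight + 0.81% × C
C − 0.81% × C = 47715.59 + 1197.43 + 317.14 + 142.77 + 9222.43
0.9919 × C = 58595.36
C = 58595.36 / 0.9919 = 59073.86
Insurance premium = 0.81% × 59073.86 = 478.50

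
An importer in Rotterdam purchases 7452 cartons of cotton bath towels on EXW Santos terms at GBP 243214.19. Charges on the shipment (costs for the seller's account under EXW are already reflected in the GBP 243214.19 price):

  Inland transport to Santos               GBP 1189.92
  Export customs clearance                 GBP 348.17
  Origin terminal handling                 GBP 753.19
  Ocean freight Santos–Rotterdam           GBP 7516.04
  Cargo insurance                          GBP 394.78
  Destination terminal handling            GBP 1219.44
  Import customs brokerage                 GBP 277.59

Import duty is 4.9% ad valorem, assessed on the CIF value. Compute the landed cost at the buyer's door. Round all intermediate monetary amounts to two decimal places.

Total landed cost: GBP 267330.72

EXW: the seller makes goods available at their premises; the buyer bears all onward costs.
CIF value = EXW price + inland to port + export clearance + origin terminal + freight + insurance = 243214.19 + 1189.92 + 348.17 + 753.19 + 7516.04 + 394.78 = 253416.29
Import duty = 253416.29 × 4.9% = 12417.40
Buyer bears: inland to port 1189.92 + export clearance 348.17 + origin terminal 753.19 + freight 7516.04 + insurance 394.78 + destination terminal 1219.44 + brokerage 277.59 + duty 12417.40 = 24116.53
Landed cost = invoice 243214.19 + 24116.53 = 267330.72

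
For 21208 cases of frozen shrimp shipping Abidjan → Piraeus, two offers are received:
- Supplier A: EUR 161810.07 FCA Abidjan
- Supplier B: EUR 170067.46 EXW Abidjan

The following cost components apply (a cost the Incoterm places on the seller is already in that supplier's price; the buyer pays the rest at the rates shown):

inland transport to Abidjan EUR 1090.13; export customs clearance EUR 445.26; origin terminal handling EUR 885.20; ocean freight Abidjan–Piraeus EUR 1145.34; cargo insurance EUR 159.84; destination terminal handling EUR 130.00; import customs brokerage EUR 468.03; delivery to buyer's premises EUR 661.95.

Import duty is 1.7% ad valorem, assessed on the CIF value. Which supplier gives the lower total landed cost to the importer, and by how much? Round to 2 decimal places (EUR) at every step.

Supplier A is cheaper by EUR 9959.25

Supplier A (FCA):
CIF value = FCA price + origin terminal + freight + insurance = 161810.07 + 885.20 + 1145.34 + 159.84 = 164000.45
Import duty = 164000.45 × 1.7% = 2788.01
Buyer bears (A): 885.20 + 1145.34 + 159.84 + 130.00 + 468.03 + 661.95 = 3450.36
Landed cost (A) = invoice 161810.07 + 3450.36 + duty 2788.01 = 168048.44
Supplier B (EXW):
CIF value = EXW price + inland to port + export clearance + origin terminal + freight + insurance = 170067.46 + 1090.13 + 445.26 + 885.20 + 1145.34 + 159.84 = 173793.23
Import duty = 173793.23 × 1.7% = 2954.48
Buyer bears (B): 1090.13 + 445.26 + 885.20 + 1145.34 + 159.84 + 130.00 + 468.03 + 661.95 = 4985.75
Landed cost (B) = invoice 170067.46 + 4985.75 + duty 2954.48 = 178007.69
Difference = |168048.44 − 178007.69| = 9959.25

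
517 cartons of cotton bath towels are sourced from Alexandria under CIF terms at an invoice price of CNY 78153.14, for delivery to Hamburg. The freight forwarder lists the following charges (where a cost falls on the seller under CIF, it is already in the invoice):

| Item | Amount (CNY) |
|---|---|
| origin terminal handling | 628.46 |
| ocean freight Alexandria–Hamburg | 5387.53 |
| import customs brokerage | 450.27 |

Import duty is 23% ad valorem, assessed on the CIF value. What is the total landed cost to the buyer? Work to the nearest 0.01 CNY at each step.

Total landed cost: CNY 96578.63

CIF: the seller pays costs through ocean freight and marine insurance to the destination port.
Already in the invoice (seller's account under CIF): origin terminal, freight — exclude.
The CIF price already equals the CIF value: 78153.14
Import duty = 78153.14 × 23% = 17975.22
Buyer bears: brokerage 450.27 + duty 17975.22 = 18425.49
Landed cost = invoice 78153.14 + 18425.49 = 96578.63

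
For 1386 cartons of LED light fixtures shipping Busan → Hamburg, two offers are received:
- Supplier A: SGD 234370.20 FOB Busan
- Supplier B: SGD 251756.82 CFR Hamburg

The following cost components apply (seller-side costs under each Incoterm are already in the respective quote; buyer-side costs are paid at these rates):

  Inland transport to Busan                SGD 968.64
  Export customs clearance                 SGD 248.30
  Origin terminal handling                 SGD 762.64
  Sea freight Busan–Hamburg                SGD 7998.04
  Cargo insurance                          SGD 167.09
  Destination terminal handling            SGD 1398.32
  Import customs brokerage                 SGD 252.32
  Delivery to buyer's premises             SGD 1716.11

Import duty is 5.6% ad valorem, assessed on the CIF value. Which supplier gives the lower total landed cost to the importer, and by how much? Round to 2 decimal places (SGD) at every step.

Supplier A (FOB):
CIF value = FOB price + freight + insurance = 234370.20 + 7998.04 + 167.09 = 242535.33
Import duty = 242535.33 × 5.6% = 13581.98
Buyer bears (A): 7998.04 + 167.09 + 1398.32 + 252.32 + 1716.11 = 11531.88
Landed cost (A) = invoice 234370.20 + 11531.88 + duty 13581.98 = 259484.06
Supplier B (CFR):
CIF value = CFR price + insurance = 251756.82 + 167.09 = 251923.91
Import duty = 251923.91 × 5.6% = 14107.74
Buyer bears (B): 167.09 + 1398.32 + 252.32 + 1716.11 = 3533.84
Landed cost (B) = invoice 251756.82 + 3533.84 + duty 14107.74 = 269398.40
Difference = |259484.06 − 269398.40| = 9914.34

Supplier A is cheaper by SGD 9914.34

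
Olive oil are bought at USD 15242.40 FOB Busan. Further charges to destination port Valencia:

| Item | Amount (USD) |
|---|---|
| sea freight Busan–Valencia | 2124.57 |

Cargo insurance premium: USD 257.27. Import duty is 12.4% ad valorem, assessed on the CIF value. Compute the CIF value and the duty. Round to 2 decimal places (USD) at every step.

CIF value: USD 17624.24; import duty: USD 2185.41

CIF = FOB price + freight + insurance
CIF = 15242.40 + 2124.57 + 257.27 = 17624.24
Import duty = 17624.24 × 12.4% = 2185.41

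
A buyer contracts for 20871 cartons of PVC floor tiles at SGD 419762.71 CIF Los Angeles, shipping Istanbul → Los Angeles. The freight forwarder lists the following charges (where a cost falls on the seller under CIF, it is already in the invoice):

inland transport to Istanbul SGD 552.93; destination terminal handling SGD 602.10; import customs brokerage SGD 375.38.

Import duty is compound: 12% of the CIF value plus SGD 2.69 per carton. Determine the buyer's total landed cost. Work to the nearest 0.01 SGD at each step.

Total landed cost: SGD 527254.71

CIF: the seller pays costs through ocean freight and marine insurance to the destination port.
Already in the invoice (seller's account under CIF): inland to port — exclude.
The CIF price already equals the CIF value: 419762.71
Ad valorem component: 419762.71 × 12% = 50371.53
Specific component: 20871 × 2.69 = 56142.99
Import duty = 50371.53 + 56142.99 = 106514.52
Buyer bears: destination terminal 602.10 + brokerage 375.38 + duty 106514.52 = 107492.00
Landed cost = invoice 419762.71 + 107492.00 = 527254.71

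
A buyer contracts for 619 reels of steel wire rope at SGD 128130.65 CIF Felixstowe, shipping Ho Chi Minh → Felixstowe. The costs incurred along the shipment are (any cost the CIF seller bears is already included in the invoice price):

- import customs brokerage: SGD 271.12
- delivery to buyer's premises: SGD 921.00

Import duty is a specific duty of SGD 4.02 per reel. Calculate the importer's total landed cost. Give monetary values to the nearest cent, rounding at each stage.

CIF: the seller pays costs through ocean freight and marine insurance to the destination port.
The CIF price already equals the CIF value: 128130.65
Import duty = 619 × 4.02 = 2488.38
Buyer bears: brokerage 271.12 + delivery 921.00 + duty 2488.38 = 3680.50
Landed cost = invoice 128130.65 + 3680.50 = 131811.15

Total landed cost: SGD 131811.15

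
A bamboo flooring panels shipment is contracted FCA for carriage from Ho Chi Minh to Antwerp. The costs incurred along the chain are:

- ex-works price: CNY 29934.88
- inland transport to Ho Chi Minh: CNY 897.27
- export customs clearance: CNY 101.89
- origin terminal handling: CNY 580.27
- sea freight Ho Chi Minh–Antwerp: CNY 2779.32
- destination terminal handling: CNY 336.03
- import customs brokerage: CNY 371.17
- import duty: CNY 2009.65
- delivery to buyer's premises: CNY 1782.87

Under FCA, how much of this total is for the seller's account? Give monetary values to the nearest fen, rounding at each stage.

FCA: the seller delivers export-cleared goods to the carrier; the buyer bears costs from that point.
Seller's account: goods 29934.88 + inland to port 897.27 + export clearance 101.89 = 30934.04
Buyer's account: origin terminal 580.27 + freight 2779.32 + destination terminal 336.03 + brokerage 371.17 + duty 2009.65 + delivery 1782.87 = 7859.31

Seller's account: CNY 30934.04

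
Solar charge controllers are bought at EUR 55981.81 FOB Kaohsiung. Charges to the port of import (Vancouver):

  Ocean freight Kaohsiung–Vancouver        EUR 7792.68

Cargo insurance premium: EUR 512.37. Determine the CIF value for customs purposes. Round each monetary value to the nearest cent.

CIF = FOB price + freight + insurance
CIF = 55981.81 + 7792.68 + 512.37 = 64286.86

CIF value: EUR 64286.86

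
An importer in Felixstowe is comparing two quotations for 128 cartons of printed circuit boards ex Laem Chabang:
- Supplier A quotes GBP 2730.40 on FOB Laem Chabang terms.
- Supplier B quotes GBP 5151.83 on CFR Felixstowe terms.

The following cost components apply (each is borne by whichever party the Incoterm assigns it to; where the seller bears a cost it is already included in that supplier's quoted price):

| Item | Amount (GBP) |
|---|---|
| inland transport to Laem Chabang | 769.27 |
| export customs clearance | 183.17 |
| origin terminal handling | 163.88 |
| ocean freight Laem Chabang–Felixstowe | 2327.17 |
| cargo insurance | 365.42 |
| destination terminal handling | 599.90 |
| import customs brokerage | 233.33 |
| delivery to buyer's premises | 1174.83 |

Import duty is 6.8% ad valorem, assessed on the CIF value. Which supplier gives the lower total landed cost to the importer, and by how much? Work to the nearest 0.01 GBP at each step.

Supplier A (FOB):
CIF value = FOB price + freight + insurance = 2730.40 + 2327.17 + 365.42 = 5422.99
Import duty = 5422.99 × 6.8% = 368.76
Buyer bears (A): 2327.17 + 365.42 + 599.90 + 233.33 + 1174.83 = 4700.65
Landed cost (A) = invoice 2730.40 + 4700.65 + duty 368.76 = 7799.81
Supplier B (CFR):
CIF value = CFR price + insurance = 5151.83 + 365.42 = 5517.25
Import duty = 5517.25 × 6.8% = 375.17
Buyer bears (B): 365.42 + 599.90 + 233.33 + 1174.83 = 2373.48
Landed cost (B) = invoice 5151.83 + 2373.48 + duty 375.17 = 7900.48
Difference = |7799.81 − 7900.48| = 100.67

Supplier A is cheaper by GBP 100.67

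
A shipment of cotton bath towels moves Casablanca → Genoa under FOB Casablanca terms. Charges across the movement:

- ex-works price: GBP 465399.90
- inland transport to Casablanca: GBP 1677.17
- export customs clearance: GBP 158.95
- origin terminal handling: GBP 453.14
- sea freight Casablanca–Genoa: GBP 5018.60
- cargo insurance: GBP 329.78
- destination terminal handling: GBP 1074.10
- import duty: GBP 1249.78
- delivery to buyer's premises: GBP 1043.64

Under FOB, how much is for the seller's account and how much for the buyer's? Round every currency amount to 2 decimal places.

Seller: GBP 467689.16; buyer: GBP 8715.90

FOB: the seller bears costs until goods are on board at the origin port; the buyer bears freight, insurance and all costs thereafter.
Seller's account: goods 465399.90 + inland to port 1677.17 + export clearance 158.95 + origin terminal 453.14 = 467689.16
Buyer's account: freight 5018.60 + insurance 329.78 + destination terminal 1074.10 + duty 1249.78 + delivery 1043.64 = 8715.90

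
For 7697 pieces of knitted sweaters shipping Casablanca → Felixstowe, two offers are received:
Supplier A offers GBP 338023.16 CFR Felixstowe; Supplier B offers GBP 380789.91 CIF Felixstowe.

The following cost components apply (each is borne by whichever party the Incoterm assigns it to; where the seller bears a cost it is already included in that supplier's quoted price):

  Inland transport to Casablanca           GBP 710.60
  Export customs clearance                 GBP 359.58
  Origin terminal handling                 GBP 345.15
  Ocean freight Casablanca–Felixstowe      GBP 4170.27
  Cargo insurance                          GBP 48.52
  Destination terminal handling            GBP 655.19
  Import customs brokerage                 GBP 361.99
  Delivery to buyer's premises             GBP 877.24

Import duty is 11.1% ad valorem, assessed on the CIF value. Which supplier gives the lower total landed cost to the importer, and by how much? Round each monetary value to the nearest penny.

Supplier A (CFR):
CIF value = CFR price + insurance = 338023.16 + 48.52 = 338071.68
Import duty = 338071.68 × 11.1% = 37525.96
Buyer bears (A): 48.52 + 655.19 + 361.99 + 877.24 = 1942.94
Landed cost (A) = invoice 338023.16 + 1942.94 + duty 37525.96 = 377492.06
Supplier B (CIF):
The CIF price already equals the CIF value: 380789.91
Import duty = 380789.91 × 11.1% = 42267.68
Buyer bears (B): 655.19 + 361.99 + 877.24 = 1894.42
Landed cost (B) = invoice 380789.91 + 1894.42 + duty 42267.68 = 424952.01
Difference = |377492.06 − 424952.01| = 47459.95

Supplier A is cheaper by GBP 47459.95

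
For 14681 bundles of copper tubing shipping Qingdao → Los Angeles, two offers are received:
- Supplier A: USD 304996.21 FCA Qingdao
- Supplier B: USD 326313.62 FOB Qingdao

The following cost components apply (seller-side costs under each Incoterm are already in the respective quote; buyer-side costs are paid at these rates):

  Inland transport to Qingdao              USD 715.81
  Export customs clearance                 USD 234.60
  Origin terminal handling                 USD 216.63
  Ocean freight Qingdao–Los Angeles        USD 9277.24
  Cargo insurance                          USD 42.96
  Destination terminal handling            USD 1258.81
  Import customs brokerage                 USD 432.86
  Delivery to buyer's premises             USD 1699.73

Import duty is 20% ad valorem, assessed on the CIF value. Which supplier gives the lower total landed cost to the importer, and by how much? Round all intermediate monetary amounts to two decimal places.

Supplier A is cheaper by USD 25320.93

Supplier A (FCA):
CIF value = FCA price + origin terminal + freight + insurance = 304996.21 + 216.63 + 9277.24 + 42.96 = 314533.04
Import duty = 314533.04 × 20% = 62906.61
Buyer bears (A): 216.63 + 9277.24 + 42.96 + 1258.81 + 432.86 + 1699.73 = 12928.23
Landed cost (A) = invoice 304996.21 + 12928.23 + duty 62906.61 = 380831.05
Supplier B (FOB):
CIF value = FOB price + freight + insurance = 326313.62 + 9277.24 + 42.96 = 335633.82
Import duty = 335633.82 × 20% = 67126.76
Buyer bears (B): 9277.24 + 42.96 + 1258.81 + 432.86 + 1699.73 = 12711.60
Landed cost (B) = invoice 326313.62 + 12711.60 + duty 67126.76 = 406151.98
Difference = |380831.05 − 406151.98| = 25320.93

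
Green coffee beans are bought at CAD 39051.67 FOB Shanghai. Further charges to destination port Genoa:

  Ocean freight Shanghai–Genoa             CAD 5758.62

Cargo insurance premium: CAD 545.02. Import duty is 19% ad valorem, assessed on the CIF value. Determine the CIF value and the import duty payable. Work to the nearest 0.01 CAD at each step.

CIF value: CAD 45355.31; import duty: CAD 8617.51

CIF = FOB price + freight + insurance
CIF = 39051.67 + 5758.62 + 545.02 = 45355.31
Import duty = 45355.31 × 19% = 8617.51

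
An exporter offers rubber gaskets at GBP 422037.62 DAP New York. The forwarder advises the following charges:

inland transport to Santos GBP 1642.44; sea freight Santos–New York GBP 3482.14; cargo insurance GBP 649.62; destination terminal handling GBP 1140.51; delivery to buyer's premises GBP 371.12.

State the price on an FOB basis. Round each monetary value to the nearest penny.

FOB price: GBP 416394.23

Not relevant to the conversion: inland to port — on the seller under both DAP and FOB; already in the DAP price and stays in the FOB price.
From DAP to FOB, the seller no longer bears: freight, insurance, destination terminal, delivery.
FOB price = 422037.62 − 3482.14 − 649.62 − 1140.51 − 371.12 = 416394.23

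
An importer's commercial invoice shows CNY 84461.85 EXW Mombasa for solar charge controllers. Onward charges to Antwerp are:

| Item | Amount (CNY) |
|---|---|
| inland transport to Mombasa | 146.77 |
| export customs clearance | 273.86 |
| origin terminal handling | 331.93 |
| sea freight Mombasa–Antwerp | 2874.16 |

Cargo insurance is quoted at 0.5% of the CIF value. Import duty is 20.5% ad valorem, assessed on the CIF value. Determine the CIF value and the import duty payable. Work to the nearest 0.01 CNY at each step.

Let C be the CIF value. C = EXW price + pre-shipment costs + freight + 0.5% × C
C − 0.5% × C = 84461.85 + 146.77 + 273.86 + 331.93 + 2874.16
0.995 × C = 88088.57
C = 88088.57 / 0.995 = 88531.23
Insurance premium = 0.5% × 88531.23 = 442.66
Import duty = 88531.23 × 20.5% = 18148.90

CIF value: CNY 88531.23; import duty: CNY 18148.90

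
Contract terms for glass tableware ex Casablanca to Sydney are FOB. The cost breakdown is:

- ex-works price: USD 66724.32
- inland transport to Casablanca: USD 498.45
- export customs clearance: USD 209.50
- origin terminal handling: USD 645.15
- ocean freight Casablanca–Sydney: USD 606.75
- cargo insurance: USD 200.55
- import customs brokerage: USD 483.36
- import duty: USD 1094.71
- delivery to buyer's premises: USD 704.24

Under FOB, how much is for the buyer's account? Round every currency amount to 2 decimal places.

Buyer's account: USD 3089.61

FOB: the seller bears costs until goods are on board at the origin port; the buyer bears freight, insurance and all costs thereafter.
Seller's account: goods 66724.32 + inland to port 498.45 + export clearance 209.50 + origin terminal 645.15 = 68077.42
Buyer's account: freight 606.75 + insurance 200.55 + brokerage 483.36 + duty 1094.71 + delivery 704.24 = 3089.61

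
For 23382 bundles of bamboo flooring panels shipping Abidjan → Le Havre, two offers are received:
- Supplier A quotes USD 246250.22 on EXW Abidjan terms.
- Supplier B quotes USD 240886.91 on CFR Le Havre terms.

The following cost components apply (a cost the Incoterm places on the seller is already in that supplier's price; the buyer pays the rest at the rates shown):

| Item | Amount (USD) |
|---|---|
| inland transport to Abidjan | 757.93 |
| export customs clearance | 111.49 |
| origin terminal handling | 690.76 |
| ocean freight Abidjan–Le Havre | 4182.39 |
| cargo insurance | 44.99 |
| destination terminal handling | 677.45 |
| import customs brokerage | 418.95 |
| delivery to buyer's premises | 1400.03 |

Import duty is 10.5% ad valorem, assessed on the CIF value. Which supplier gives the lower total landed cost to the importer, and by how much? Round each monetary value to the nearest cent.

Supplier B is cheaper by USD 12272.00

Supplier A (EXW):
CIF value = EXW price + inland to port + export clearance + origin terminal + freight + insurance = 246250.22 + 757.93 + 111.49 + 690.76 + 4182.39 + 44.99 = 252037.78
Import duty = 252037.78 × 10.5% = 26463.97
Buyer bears (A): 757.93 + 111.49 + 690.76 + 4182.39 + 44.99 + 677.45 + 418.95 + 1400.03 = 8283.99
Landed cost (A) = invoice 246250.22 + 8283.99 + duty 26463.97 = 280998.18
Supplier B (CFR):
CIF value = CFR price + insurance = 240886.91 + 44.99 = 240931.90
Import duty = 240931.90 × 10.5% = 25297.85
Buyer bears (B): 44.99 + 677.45 + 418.95 + 1400.03 = 2541.42
Landed cost (B) = invoice 240886.91 + 2541.42 + duty 25297.85 = 268726.18
Difference = |280998.18 − 268726.18| = 12272.00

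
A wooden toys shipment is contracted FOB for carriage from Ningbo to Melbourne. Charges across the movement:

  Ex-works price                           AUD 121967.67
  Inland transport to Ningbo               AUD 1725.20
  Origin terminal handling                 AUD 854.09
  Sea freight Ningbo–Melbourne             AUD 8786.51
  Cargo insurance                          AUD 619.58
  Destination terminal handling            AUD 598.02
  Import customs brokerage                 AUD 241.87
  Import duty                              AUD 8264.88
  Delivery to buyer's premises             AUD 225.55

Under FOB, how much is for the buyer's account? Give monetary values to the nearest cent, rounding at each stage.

Buyer's account: AUD 18736.41

FOB: the seller bears costs until goods are on board at the origin port; the buyer bears freight, insurance and all costs thereafter.
Seller's account: goods 121967.67 + inland to port 1725.20 + origin terminal 854.09 = 124546.96
Buyer's account: freight 8786.51 + insurance 619.58 + destination terminal 598.02 + brokerage 241.87 + duty 8264.88 + delivery 225.55 = 18736.41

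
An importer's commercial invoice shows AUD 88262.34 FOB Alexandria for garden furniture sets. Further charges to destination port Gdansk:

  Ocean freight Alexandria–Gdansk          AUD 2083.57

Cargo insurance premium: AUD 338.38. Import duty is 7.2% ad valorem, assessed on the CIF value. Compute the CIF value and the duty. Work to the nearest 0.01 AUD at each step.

CIF = FOB price + freight + insurance
CIF = 88262.34 + 2083.57 + 338.38 = 90684.29
Import duty = 90684.29 × 7.2% = 6529.27

CIF value: AUD 90684.29; import duty: AUD 6529.27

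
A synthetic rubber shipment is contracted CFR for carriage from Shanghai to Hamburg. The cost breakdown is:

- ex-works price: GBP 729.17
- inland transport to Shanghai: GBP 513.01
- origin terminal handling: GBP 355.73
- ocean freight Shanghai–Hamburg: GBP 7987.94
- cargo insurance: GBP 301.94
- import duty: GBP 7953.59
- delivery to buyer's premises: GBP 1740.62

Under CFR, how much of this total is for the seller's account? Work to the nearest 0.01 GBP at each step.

Seller's account: GBP 9585.85

CFR: the seller pays costs through ocean freight to the destination port, but not insurance.
Seller's account: goods 729.17 + inland to port 513.01 + origin terminal 355.73 + freight 7987.94 = 9585.85
Buyer's account: insurance 301.94 + duty 7953.59 + delivery 1740.62 = 9996.15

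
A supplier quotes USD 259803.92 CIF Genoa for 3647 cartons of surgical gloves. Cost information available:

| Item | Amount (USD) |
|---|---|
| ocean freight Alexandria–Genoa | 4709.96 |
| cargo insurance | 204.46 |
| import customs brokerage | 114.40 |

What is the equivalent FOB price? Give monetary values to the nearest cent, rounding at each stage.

FOB price: USD 254889.50

Not relevant to the conversion: brokerage — on the buyer under both terms; not part of either seller's price.
From CIF to FOB, the seller no longer bears: freight, insurance.
FOB price = 259803.92 − 4709.96 − 204.46 = 254889.50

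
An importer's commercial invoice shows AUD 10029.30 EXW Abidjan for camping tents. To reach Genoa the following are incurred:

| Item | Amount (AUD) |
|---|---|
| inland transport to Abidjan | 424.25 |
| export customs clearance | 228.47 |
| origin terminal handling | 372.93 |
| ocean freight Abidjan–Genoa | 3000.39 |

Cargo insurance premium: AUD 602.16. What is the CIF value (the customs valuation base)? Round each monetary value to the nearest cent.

CIF value: AUD 14657.50

CIF = EXW price + pre-shipment costs + freight + insurance
CIF = 10029.30 + 424.25 + 228.47 + 372.93 + 3000.39 + 602.16 = 14657.50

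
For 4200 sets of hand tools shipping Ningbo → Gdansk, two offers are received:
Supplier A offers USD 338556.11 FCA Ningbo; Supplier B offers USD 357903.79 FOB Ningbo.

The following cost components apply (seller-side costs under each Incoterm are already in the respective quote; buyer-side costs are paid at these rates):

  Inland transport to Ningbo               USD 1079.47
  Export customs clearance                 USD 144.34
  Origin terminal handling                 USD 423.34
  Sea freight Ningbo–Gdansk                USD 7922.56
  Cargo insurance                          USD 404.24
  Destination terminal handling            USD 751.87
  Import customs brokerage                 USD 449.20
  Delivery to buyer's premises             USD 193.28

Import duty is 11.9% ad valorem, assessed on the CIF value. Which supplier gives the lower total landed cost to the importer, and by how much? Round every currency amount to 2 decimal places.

Supplier A (FCA):
CIF value = FCA price + origin terminal + freight + insurance = 338556.11 + 423.34 + 7922.56 + 404.24 = 347306.25
Import duty = 347306.25 × 11.9% = 41329.44
Buyer bears (A): 423.34 + 7922.56 + 404.24 + 751.87 + 449.20 + 193.28 = 10144.49
Landed cost (A) = invoice 338556.11 + 10144.49 + duty 41329.44 = 390030.04
Supplier B (FOB):
CIF value = FOB price + freight + insurance = 357903.79 + 7922.56 + 404.24 = 366230.59
Import duty = 366230.59 × 11.9% = 43581.44
Buyer bears (B): 7922.56 + 404.24 + 751.87 + 449.20 + 193.28 = 9721.15
Landed cost (B) = invoice 357903.79 + 9721.15 + duty 43581.44 = 411206.38
Difference = |390030.04 − 411206.38| = 21176.34

Supplier A is cheaper by USD 21176.34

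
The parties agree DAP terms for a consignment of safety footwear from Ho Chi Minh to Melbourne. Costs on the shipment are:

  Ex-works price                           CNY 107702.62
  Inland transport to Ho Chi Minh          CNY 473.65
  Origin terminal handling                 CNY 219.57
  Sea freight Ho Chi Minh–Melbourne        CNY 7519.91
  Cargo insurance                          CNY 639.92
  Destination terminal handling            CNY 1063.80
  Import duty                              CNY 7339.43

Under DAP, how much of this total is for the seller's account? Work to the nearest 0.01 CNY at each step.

Seller's account: CNY 117619.47

DAP: the seller bears all costs to the named destination except import duty and clearance.
Seller's account: goods 107702.62 + inland to port 473.65 + origin terminal 219.57 + freight 7519.91 + insurance 639.92 + destination terminal 1063.80 = 117619.47
Buyer's account: duty 7339.43 = 7339.43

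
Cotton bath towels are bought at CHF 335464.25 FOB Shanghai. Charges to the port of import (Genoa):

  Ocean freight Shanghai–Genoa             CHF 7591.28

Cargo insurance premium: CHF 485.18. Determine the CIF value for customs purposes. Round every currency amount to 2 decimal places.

CIF value: CHF 343540.71

CIF = FOB price + freight + insurance
CIF = 335464.25 + 7591.28 + 485.18 = 343540.71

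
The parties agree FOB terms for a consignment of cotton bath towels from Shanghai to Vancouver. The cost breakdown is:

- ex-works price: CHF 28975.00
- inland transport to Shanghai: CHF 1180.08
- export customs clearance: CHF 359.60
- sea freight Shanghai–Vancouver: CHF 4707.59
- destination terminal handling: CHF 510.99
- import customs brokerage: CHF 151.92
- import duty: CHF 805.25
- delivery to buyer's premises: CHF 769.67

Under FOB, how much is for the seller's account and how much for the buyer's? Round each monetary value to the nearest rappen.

FOB: the seller bears costs until goods are on board at the origin port; the buyer bears freight, insurance and all costs thereafter.
Seller's account: goods 28975.00 + inland to port 1180.08 + export clearance 359.60 = 30514.68
Buyer's account: freight 4707.59 + destination terminal 510.99 + brokerage 151.92 + duty 805.25 + delivery 769.67 = 6945.42

Seller: CHF 30514.68; buyer: CHF 6945.42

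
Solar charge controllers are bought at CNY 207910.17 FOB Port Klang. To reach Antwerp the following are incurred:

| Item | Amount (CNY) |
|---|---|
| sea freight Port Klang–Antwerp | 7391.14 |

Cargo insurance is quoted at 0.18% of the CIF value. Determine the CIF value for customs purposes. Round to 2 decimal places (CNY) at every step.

Let C be the CIF value. C = FOB price + freight + 0.18% × C
C − 0.18% × C = 207910.17 + 7391.14
0.9982 × C = 215301.31
C = 215301.31 / 0.9982 = 215689.55
Insurance premium = 0.18% × 215689.55 = 388.24

CIF value: CNY 215689.55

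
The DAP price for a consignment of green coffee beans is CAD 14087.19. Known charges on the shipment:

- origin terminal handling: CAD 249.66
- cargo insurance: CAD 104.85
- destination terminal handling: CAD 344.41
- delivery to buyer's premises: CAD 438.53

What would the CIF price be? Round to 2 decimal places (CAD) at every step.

Not relevant to the conversion: origin terminal, insurance — on the seller under both DAP and CIF; already in the DAP price and stays in the CIF price.
From DAP to CIF, the seller no longer bears: destination terminal, delivery.
CIF price = 14087.19 − 344.41 − 438.53 = 13304.25

CIF price: CAD 13304.25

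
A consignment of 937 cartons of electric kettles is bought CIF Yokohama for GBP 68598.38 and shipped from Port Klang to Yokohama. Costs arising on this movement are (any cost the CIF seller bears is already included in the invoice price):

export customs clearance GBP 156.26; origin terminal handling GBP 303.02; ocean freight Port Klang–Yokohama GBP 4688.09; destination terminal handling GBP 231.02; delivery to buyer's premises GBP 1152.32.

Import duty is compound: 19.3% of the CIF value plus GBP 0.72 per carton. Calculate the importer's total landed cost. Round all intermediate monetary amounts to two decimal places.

Total landed cost: GBP 83895.85

CIF: the seller pays costs through ocean freight and marine insurance to the destination port.
Already in the invoice (seller's account under CIF): export clearance, origin terminal, freight — exclude.
The CIF price already equals the CIF value: 68598.38
Ad valorem component: 68598.38 × 19.3% = 13239.49
Specific component: 937 × 0.72 = 674.64
Import duty = 13239.49 + 674.64 = 13914.13
Buyer bears: destination terminal 231.02 + delivery 1152.32 + duty 13914.13 = 15297.47
Landed cost = invoice 68598.38 + 15297.47 = 83895.85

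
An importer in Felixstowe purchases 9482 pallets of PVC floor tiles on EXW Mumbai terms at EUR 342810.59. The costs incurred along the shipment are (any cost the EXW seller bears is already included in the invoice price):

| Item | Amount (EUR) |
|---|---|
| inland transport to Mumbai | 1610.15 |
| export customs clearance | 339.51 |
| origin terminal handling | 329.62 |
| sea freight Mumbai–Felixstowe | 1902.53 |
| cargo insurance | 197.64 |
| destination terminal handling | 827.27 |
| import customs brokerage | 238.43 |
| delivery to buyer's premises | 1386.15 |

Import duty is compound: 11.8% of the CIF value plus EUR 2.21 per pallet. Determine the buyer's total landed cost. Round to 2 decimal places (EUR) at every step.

Total landed cost: EUR 411565.53

EXW: the seller makes goods available at their premises; the buyer bears all onward costs.
CIF value = EXW price + inland to port + export clearance + origin terminal + freight + insurance = 342810.59 + 1610.15 + 339.51 + 329.62 + 1902.53 + 197.64 = 347190.04
Ad valorem component: 347190.04 × 11.8% = 40968.42
Specific component: 9482 × 2.21 = 20955.22
Import duty = 40968.42 + 20955.22 = 61923.64
Buyer bears: inland to port 1610.15 + export clearance 339.51 + origin terminal 329.62 + freight 1902.53 + insurance 197.64 + destination terminal 827.27 + brokerage 238.43 + delivery 1386.15 + duty 61923.64 = 68754.94
Landed cost = invoice 342810.59 + 68754.94 = 411565.53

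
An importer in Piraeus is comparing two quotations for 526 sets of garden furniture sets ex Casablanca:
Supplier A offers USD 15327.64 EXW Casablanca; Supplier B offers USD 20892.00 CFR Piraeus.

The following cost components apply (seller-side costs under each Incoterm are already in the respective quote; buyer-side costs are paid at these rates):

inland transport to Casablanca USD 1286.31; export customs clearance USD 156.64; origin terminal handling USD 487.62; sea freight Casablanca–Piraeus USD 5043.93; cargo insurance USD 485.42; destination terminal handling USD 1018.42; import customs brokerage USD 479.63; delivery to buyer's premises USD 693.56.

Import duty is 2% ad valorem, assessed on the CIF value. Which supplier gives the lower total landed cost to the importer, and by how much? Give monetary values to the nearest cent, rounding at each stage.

Supplier B is cheaper by USD 1438.34

Supplier A (EXW):
CIF value = EXW price + inland to port + export clearance + origin terminal + freight + insurance = 15327.64 + 1286.31 + 156.64 + 487.62 + 5043.93 + 485.42 = 22787.56
Import duty = 22787.56 × 2% = 455.75
Buyer bears (A): 1286.31 + 156.64 + 487.62 + 5043.93 + 485.42 + 1018.42 + 479.63 + 693.56 = 9651.53
Landed cost (A) = invoice 15327.64 + 9651.53 + duty 455.75 = 25434.92
Supplier B (CFR):
CIF value = CFR price + insurance = 20892.00 + 485.42 = 21377.42
Import duty = 21377.42 × 2% = 427.55
Buyer bears (B): 485.42 + 1018.42 + 479.63 + 693.56 = 2677.03
Landed cost (B) = invoice 20892.00 + 2677.03 + duty 427.55 = 23996.58
Difference = |25434.92 − 23996.58| = 1438.34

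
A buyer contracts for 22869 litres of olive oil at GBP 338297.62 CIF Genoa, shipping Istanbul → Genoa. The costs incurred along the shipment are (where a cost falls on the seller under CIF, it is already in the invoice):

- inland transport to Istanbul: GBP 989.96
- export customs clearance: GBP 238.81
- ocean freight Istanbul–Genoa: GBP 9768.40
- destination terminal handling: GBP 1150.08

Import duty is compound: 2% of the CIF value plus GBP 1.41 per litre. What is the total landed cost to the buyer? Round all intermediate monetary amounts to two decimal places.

CIF: the seller pays costs through ocean freight and marine insurance to the destination port.
Already in the invoice (seller's account under CIF): inland to port, export clearance, freight — exclude.
The CIF price already equals the CIF value: 338297.62
Ad valorem component: 338297.62 × 2% = 6765.95
Specific component: 22869 × 1.41 = 32245.29
Import duty = 6765.95 + 32245.29 = 39011.24
Buyer bears: destination terminal 1150.08 + duty 39011.24 = 40161.32
Landed cost = invoice 338297.62 + 40161.32 = 378458.94

Total landed cost: GBP 378458.94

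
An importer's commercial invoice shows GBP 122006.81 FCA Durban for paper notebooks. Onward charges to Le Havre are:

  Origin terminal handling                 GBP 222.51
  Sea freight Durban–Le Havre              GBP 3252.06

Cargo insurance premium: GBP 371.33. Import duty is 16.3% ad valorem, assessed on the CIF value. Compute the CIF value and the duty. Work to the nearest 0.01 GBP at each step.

CIF = FCA price + pre-shipment costs + freight + insurance
CIF = 122006.81 + 222.51 + 3252.06 + 371.33 = 125852.71
Import duty = 125852.71 × 16.3% = 20513.99

CIF value: GBP 125852.71; import duty: GBP 20513.99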